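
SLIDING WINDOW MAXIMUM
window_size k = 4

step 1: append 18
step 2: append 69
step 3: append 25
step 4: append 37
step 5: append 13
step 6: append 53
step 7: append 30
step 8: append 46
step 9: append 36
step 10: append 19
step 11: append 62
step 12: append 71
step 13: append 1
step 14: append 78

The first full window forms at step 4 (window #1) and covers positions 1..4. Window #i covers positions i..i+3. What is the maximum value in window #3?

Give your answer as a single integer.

Answer: 53

Derivation:
step 1: append 18 -> window=[18] (not full yet)
step 2: append 69 -> window=[18, 69] (not full yet)
step 3: append 25 -> window=[18, 69, 25] (not full yet)
step 4: append 37 -> window=[18, 69, 25, 37] -> max=69
step 5: append 13 -> window=[69, 25, 37, 13] -> max=69
step 6: append 53 -> window=[25, 37, 13, 53] -> max=53
Window #3 max = 53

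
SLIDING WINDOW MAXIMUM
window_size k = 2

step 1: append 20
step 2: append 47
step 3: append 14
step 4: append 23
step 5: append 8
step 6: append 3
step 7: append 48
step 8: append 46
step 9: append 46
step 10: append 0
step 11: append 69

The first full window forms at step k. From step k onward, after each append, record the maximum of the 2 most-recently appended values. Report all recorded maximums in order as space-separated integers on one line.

Answer: 47 47 23 23 8 48 48 46 46 69

Derivation:
step 1: append 20 -> window=[20] (not full yet)
step 2: append 47 -> window=[20, 47] -> max=47
step 3: append 14 -> window=[47, 14] -> max=47
step 4: append 23 -> window=[14, 23] -> max=23
step 5: append 8 -> window=[23, 8] -> max=23
step 6: append 3 -> window=[8, 3] -> max=8
step 7: append 48 -> window=[3, 48] -> max=48
step 8: append 46 -> window=[48, 46] -> max=48
step 9: append 46 -> window=[46, 46] -> max=46
step 10: append 0 -> window=[46, 0] -> max=46
step 11: append 69 -> window=[0, 69] -> max=69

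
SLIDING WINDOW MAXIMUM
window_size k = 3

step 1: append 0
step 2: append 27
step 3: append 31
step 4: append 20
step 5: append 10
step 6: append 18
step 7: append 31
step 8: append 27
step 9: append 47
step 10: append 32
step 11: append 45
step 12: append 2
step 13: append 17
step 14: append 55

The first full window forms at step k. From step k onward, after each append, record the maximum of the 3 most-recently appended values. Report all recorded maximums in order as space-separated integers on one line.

step 1: append 0 -> window=[0] (not full yet)
step 2: append 27 -> window=[0, 27] (not full yet)
step 3: append 31 -> window=[0, 27, 31] -> max=31
step 4: append 20 -> window=[27, 31, 20] -> max=31
step 5: append 10 -> window=[31, 20, 10] -> max=31
step 6: append 18 -> window=[20, 10, 18] -> max=20
step 7: append 31 -> window=[10, 18, 31] -> max=31
step 8: append 27 -> window=[18, 31, 27] -> max=31
step 9: append 47 -> window=[31, 27, 47] -> max=47
step 10: append 32 -> window=[27, 47, 32] -> max=47
step 11: append 45 -> window=[47, 32, 45] -> max=47
step 12: append 2 -> window=[32, 45, 2] -> max=45
step 13: append 17 -> window=[45, 2, 17] -> max=45
step 14: append 55 -> window=[2, 17, 55] -> max=55

Answer: 31 31 31 20 31 31 47 47 47 45 45 55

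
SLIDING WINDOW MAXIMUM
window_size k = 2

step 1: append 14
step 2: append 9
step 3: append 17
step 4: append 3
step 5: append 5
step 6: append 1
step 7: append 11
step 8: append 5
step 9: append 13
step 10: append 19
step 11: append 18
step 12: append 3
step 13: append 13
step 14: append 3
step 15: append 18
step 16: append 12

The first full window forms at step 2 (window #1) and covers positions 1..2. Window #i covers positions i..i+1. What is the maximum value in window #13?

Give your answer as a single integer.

step 1: append 14 -> window=[14] (not full yet)
step 2: append 9 -> window=[14, 9] -> max=14
step 3: append 17 -> window=[9, 17] -> max=17
step 4: append 3 -> window=[17, 3] -> max=17
step 5: append 5 -> window=[3, 5] -> max=5
step 6: append 1 -> window=[5, 1] -> max=5
step 7: append 11 -> window=[1, 11] -> max=11
step 8: append 5 -> window=[11, 5] -> max=11
step 9: append 13 -> window=[5, 13] -> max=13
step 10: append 19 -> window=[13, 19] -> max=19
step 11: append 18 -> window=[19, 18] -> max=19
step 12: append 3 -> window=[18, 3] -> max=18
step 13: append 13 -> window=[3, 13] -> max=13
step 14: append 3 -> window=[13, 3] -> max=13
Window #13 max = 13

Answer: 13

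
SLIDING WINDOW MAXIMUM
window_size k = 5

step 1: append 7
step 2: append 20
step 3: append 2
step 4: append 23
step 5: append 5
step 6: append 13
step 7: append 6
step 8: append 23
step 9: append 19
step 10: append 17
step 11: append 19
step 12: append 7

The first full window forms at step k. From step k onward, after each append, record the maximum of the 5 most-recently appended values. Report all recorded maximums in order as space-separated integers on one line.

step 1: append 7 -> window=[7] (not full yet)
step 2: append 20 -> window=[7, 20] (not full yet)
step 3: append 2 -> window=[7, 20, 2] (not full yet)
step 4: append 23 -> window=[7, 20, 2, 23] (not full yet)
step 5: append 5 -> window=[7, 20, 2, 23, 5] -> max=23
step 6: append 13 -> window=[20, 2, 23, 5, 13] -> max=23
step 7: append 6 -> window=[2, 23, 5, 13, 6] -> max=23
step 8: append 23 -> window=[23, 5, 13, 6, 23] -> max=23
step 9: append 19 -> window=[5, 13, 6, 23, 19] -> max=23
step 10: append 17 -> window=[13, 6, 23, 19, 17] -> max=23
step 11: append 19 -> window=[6, 23, 19, 17, 19] -> max=23
step 12: append 7 -> window=[23, 19, 17, 19, 7] -> max=23

Answer: 23 23 23 23 23 23 23 23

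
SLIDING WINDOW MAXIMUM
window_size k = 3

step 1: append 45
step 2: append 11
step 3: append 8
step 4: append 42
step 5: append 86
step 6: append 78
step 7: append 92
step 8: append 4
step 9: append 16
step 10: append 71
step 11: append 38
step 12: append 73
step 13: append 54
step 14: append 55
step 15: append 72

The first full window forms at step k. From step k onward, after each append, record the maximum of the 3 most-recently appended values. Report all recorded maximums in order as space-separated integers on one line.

Answer: 45 42 86 86 92 92 92 71 71 73 73 73 72

Derivation:
step 1: append 45 -> window=[45] (not full yet)
step 2: append 11 -> window=[45, 11] (not full yet)
step 3: append 8 -> window=[45, 11, 8] -> max=45
step 4: append 42 -> window=[11, 8, 42] -> max=42
step 5: append 86 -> window=[8, 42, 86] -> max=86
step 6: append 78 -> window=[42, 86, 78] -> max=86
step 7: append 92 -> window=[86, 78, 92] -> max=92
step 8: append 4 -> window=[78, 92, 4] -> max=92
step 9: append 16 -> window=[92, 4, 16] -> max=92
step 10: append 71 -> window=[4, 16, 71] -> max=71
step 11: append 38 -> window=[16, 71, 38] -> max=71
step 12: append 73 -> window=[71, 38, 73] -> max=73
step 13: append 54 -> window=[38, 73, 54] -> max=73
step 14: append 55 -> window=[73, 54, 55] -> max=73
step 15: append 72 -> window=[54, 55, 72] -> max=72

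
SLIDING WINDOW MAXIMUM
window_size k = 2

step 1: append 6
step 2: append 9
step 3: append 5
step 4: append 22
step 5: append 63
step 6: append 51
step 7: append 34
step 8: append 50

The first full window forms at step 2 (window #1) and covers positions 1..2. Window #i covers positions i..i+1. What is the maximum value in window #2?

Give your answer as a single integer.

step 1: append 6 -> window=[6] (not full yet)
step 2: append 9 -> window=[6, 9] -> max=9
step 3: append 5 -> window=[9, 5] -> max=9
Window #2 max = 9

Answer: 9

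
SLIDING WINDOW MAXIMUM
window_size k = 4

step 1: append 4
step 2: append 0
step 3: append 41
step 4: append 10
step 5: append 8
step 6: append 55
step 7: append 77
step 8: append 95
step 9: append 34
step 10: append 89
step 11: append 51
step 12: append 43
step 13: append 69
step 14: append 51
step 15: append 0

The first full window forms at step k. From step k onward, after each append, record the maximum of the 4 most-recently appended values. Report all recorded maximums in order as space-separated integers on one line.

Answer: 41 41 55 77 95 95 95 95 89 89 69 69

Derivation:
step 1: append 4 -> window=[4] (not full yet)
step 2: append 0 -> window=[4, 0] (not full yet)
step 3: append 41 -> window=[4, 0, 41] (not full yet)
step 4: append 10 -> window=[4, 0, 41, 10] -> max=41
step 5: append 8 -> window=[0, 41, 10, 8] -> max=41
step 6: append 55 -> window=[41, 10, 8, 55] -> max=55
step 7: append 77 -> window=[10, 8, 55, 77] -> max=77
step 8: append 95 -> window=[8, 55, 77, 95] -> max=95
step 9: append 34 -> window=[55, 77, 95, 34] -> max=95
step 10: append 89 -> window=[77, 95, 34, 89] -> max=95
step 11: append 51 -> window=[95, 34, 89, 51] -> max=95
step 12: append 43 -> window=[34, 89, 51, 43] -> max=89
step 13: append 69 -> window=[89, 51, 43, 69] -> max=89
step 14: append 51 -> window=[51, 43, 69, 51] -> max=69
step 15: append 0 -> window=[43, 69, 51, 0] -> max=69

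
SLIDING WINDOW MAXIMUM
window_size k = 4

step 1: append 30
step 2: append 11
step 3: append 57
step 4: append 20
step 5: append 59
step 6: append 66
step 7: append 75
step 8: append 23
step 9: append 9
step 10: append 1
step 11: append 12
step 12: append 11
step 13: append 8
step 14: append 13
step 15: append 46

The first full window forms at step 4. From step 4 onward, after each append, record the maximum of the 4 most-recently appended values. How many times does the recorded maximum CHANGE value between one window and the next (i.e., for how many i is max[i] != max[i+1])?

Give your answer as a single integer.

step 1: append 30 -> window=[30] (not full yet)
step 2: append 11 -> window=[30, 11] (not full yet)
step 3: append 57 -> window=[30, 11, 57] (not full yet)
step 4: append 20 -> window=[30, 11, 57, 20] -> max=57
step 5: append 59 -> window=[11, 57, 20, 59] -> max=59
step 6: append 66 -> window=[57, 20, 59, 66] -> max=66
step 7: append 75 -> window=[20, 59, 66, 75] -> max=75
step 8: append 23 -> window=[59, 66, 75, 23] -> max=75
step 9: append 9 -> window=[66, 75, 23, 9] -> max=75
step 10: append 1 -> window=[75, 23, 9, 1] -> max=75
step 11: append 12 -> window=[23, 9, 1, 12] -> max=23
step 12: append 11 -> window=[9, 1, 12, 11] -> max=12
step 13: append 8 -> window=[1, 12, 11, 8] -> max=12
step 14: append 13 -> window=[12, 11, 8, 13] -> max=13
step 15: append 46 -> window=[11, 8, 13, 46] -> max=46
Recorded maximums: 57 59 66 75 75 75 75 23 12 12 13 46
Changes between consecutive maximums: 7

Answer: 7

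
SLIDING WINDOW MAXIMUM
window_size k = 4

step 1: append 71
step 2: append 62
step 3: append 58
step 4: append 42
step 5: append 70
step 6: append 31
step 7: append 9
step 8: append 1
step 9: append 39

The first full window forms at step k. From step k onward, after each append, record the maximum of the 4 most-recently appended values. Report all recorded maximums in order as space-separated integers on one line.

step 1: append 71 -> window=[71] (not full yet)
step 2: append 62 -> window=[71, 62] (not full yet)
step 3: append 58 -> window=[71, 62, 58] (not full yet)
step 4: append 42 -> window=[71, 62, 58, 42] -> max=71
step 5: append 70 -> window=[62, 58, 42, 70] -> max=70
step 6: append 31 -> window=[58, 42, 70, 31] -> max=70
step 7: append 9 -> window=[42, 70, 31, 9] -> max=70
step 8: append 1 -> window=[70, 31, 9, 1] -> max=70
step 9: append 39 -> window=[31, 9, 1, 39] -> max=39

Answer: 71 70 70 70 70 39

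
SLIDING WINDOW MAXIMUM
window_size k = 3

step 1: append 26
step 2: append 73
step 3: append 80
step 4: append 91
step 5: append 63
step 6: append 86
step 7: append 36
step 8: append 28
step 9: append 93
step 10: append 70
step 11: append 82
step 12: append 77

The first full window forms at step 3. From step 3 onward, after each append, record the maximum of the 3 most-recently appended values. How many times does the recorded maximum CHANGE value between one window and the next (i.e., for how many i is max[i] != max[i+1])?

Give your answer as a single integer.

Answer: 4

Derivation:
step 1: append 26 -> window=[26] (not full yet)
step 2: append 73 -> window=[26, 73] (not full yet)
step 3: append 80 -> window=[26, 73, 80] -> max=80
step 4: append 91 -> window=[73, 80, 91] -> max=91
step 5: append 63 -> window=[80, 91, 63] -> max=91
step 6: append 86 -> window=[91, 63, 86] -> max=91
step 7: append 36 -> window=[63, 86, 36] -> max=86
step 8: append 28 -> window=[86, 36, 28] -> max=86
step 9: append 93 -> window=[36, 28, 93] -> max=93
step 10: append 70 -> window=[28, 93, 70] -> max=93
step 11: append 82 -> window=[93, 70, 82] -> max=93
step 12: append 77 -> window=[70, 82, 77] -> max=82
Recorded maximums: 80 91 91 91 86 86 93 93 93 82
Changes between consecutive maximums: 4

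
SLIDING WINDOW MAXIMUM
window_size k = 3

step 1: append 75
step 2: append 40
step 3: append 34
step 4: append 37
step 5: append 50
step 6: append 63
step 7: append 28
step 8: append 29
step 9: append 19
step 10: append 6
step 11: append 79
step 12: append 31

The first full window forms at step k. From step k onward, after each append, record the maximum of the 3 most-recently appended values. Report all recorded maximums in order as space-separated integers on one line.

Answer: 75 40 50 63 63 63 29 29 79 79

Derivation:
step 1: append 75 -> window=[75] (not full yet)
step 2: append 40 -> window=[75, 40] (not full yet)
step 3: append 34 -> window=[75, 40, 34] -> max=75
step 4: append 37 -> window=[40, 34, 37] -> max=40
step 5: append 50 -> window=[34, 37, 50] -> max=50
step 6: append 63 -> window=[37, 50, 63] -> max=63
step 7: append 28 -> window=[50, 63, 28] -> max=63
step 8: append 29 -> window=[63, 28, 29] -> max=63
step 9: append 19 -> window=[28, 29, 19] -> max=29
step 10: append 6 -> window=[29, 19, 6] -> max=29
step 11: append 79 -> window=[19, 6, 79] -> max=79
step 12: append 31 -> window=[6, 79, 31] -> max=79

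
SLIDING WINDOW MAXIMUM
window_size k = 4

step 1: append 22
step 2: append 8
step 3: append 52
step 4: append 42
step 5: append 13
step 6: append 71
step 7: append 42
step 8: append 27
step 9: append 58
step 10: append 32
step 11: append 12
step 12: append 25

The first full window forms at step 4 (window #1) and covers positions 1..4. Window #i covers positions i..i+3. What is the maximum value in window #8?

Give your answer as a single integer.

step 1: append 22 -> window=[22] (not full yet)
step 2: append 8 -> window=[22, 8] (not full yet)
step 3: append 52 -> window=[22, 8, 52] (not full yet)
step 4: append 42 -> window=[22, 8, 52, 42] -> max=52
step 5: append 13 -> window=[8, 52, 42, 13] -> max=52
step 6: append 71 -> window=[52, 42, 13, 71] -> max=71
step 7: append 42 -> window=[42, 13, 71, 42] -> max=71
step 8: append 27 -> window=[13, 71, 42, 27] -> max=71
step 9: append 58 -> window=[71, 42, 27, 58] -> max=71
step 10: append 32 -> window=[42, 27, 58, 32] -> max=58
step 11: append 12 -> window=[27, 58, 32, 12] -> max=58
Window #8 max = 58

Answer: 58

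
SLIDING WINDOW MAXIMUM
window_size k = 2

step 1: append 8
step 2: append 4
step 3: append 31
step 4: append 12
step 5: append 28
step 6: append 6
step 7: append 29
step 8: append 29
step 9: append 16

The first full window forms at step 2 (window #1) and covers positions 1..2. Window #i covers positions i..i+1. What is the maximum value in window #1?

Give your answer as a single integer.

Answer: 8

Derivation:
step 1: append 8 -> window=[8] (not full yet)
step 2: append 4 -> window=[8, 4] -> max=8
Window #1 max = 8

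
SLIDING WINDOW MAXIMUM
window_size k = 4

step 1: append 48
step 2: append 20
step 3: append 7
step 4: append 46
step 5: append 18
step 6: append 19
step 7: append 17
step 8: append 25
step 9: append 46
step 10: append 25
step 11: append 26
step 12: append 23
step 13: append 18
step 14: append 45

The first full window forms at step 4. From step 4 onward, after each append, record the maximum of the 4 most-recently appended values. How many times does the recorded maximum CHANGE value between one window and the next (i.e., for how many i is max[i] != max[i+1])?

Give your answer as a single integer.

step 1: append 48 -> window=[48] (not full yet)
step 2: append 20 -> window=[48, 20] (not full yet)
step 3: append 7 -> window=[48, 20, 7] (not full yet)
step 4: append 46 -> window=[48, 20, 7, 46] -> max=48
step 5: append 18 -> window=[20, 7, 46, 18] -> max=46
step 6: append 19 -> window=[7, 46, 18, 19] -> max=46
step 7: append 17 -> window=[46, 18, 19, 17] -> max=46
step 8: append 25 -> window=[18, 19, 17, 25] -> max=25
step 9: append 46 -> window=[19, 17, 25, 46] -> max=46
step 10: append 25 -> window=[17, 25, 46, 25] -> max=46
step 11: append 26 -> window=[25, 46, 25, 26] -> max=46
step 12: append 23 -> window=[46, 25, 26, 23] -> max=46
step 13: append 18 -> window=[25, 26, 23, 18] -> max=26
step 14: append 45 -> window=[26, 23, 18, 45] -> max=45
Recorded maximums: 48 46 46 46 25 46 46 46 46 26 45
Changes between consecutive maximums: 5

Answer: 5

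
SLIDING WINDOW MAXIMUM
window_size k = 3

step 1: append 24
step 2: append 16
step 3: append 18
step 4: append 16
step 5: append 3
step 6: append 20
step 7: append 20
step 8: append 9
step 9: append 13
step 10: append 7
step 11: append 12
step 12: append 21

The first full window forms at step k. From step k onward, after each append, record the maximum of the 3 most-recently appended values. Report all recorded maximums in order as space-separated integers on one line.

step 1: append 24 -> window=[24] (not full yet)
step 2: append 16 -> window=[24, 16] (not full yet)
step 3: append 18 -> window=[24, 16, 18] -> max=24
step 4: append 16 -> window=[16, 18, 16] -> max=18
step 5: append 3 -> window=[18, 16, 3] -> max=18
step 6: append 20 -> window=[16, 3, 20] -> max=20
step 7: append 20 -> window=[3, 20, 20] -> max=20
step 8: append 9 -> window=[20, 20, 9] -> max=20
step 9: append 13 -> window=[20, 9, 13] -> max=20
step 10: append 7 -> window=[9, 13, 7] -> max=13
step 11: append 12 -> window=[13, 7, 12] -> max=13
step 12: append 21 -> window=[7, 12, 21] -> max=21

Answer: 24 18 18 20 20 20 20 13 13 21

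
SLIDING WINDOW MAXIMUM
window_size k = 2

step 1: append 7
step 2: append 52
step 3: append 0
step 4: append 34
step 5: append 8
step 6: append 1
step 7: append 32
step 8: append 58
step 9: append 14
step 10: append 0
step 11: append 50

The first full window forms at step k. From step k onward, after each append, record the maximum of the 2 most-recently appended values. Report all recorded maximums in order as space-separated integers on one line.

Answer: 52 52 34 34 8 32 58 58 14 50

Derivation:
step 1: append 7 -> window=[7] (not full yet)
step 2: append 52 -> window=[7, 52] -> max=52
step 3: append 0 -> window=[52, 0] -> max=52
step 4: append 34 -> window=[0, 34] -> max=34
step 5: append 8 -> window=[34, 8] -> max=34
step 6: append 1 -> window=[8, 1] -> max=8
step 7: append 32 -> window=[1, 32] -> max=32
step 8: append 58 -> window=[32, 58] -> max=58
step 9: append 14 -> window=[58, 14] -> max=58
step 10: append 0 -> window=[14, 0] -> max=14
step 11: append 50 -> window=[0, 50] -> max=50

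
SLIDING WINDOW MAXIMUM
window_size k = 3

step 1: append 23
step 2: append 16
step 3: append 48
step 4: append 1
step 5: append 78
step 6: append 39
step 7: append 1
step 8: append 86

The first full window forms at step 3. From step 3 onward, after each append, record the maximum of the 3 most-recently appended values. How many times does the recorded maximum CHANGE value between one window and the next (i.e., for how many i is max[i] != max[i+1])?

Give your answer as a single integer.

Answer: 2

Derivation:
step 1: append 23 -> window=[23] (not full yet)
step 2: append 16 -> window=[23, 16] (not full yet)
step 3: append 48 -> window=[23, 16, 48] -> max=48
step 4: append 1 -> window=[16, 48, 1] -> max=48
step 5: append 78 -> window=[48, 1, 78] -> max=78
step 6: append 39 -> window=[1, 78, 39] -> max=78
step 7: append 1 -> window=[78, 39, 1] -> max=78
step 8: append 86 -> window=[39, 1, 86] -> max=86
Recorded maximums: 48 48 78 78 78 86
Changes between consecutive maximums: 2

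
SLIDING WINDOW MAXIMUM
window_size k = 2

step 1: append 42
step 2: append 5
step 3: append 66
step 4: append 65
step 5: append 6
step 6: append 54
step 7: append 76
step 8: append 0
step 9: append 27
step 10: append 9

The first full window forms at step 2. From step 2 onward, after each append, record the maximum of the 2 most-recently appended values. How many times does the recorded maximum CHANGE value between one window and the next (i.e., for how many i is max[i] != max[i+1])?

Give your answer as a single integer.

step 1: append 42 -> window=[42] (not full yet)
step 2: append 5 -> window=[42, 5] -> max=42
step 3: append 66 -> window=[5, 66] -> max=66
step 4: append 65 -> window=[66, 65] -> max=66
step 5: append 6 -> window=[65, 6] -> max=65
step 6: append 54 -> window=[6, 54] -> max=54
step 7: append 76 -> window=[54, 76] -> max=76
step 8: append 0 -> window=[76, 0] -> max=76
step 9: append 27 -> window=[0, 27] -> max=27
step 10: append 9 -> window=[27, 9] -> max=27
Recorded maximums: 42 66 66 65 54 76 76 27 27
Changes between consecutive maximums: 5

Answer: 5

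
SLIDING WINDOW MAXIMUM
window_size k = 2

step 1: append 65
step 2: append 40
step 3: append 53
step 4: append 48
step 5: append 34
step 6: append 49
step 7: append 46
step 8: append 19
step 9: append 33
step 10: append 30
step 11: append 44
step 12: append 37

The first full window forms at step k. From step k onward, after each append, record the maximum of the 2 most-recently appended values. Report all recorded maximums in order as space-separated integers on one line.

step 1: append 65 -> window=[65] (not full yet)
step 2: append 40 -> window=[65, 40] -> max=65
step 3: append 53 -> window=[40, 53] -> max=53
step 4: append 48 -> window=[53, 48] -> max=53
step 5: append 34 -> window=[48, 34] -> max=48
step 6: append 49 -> window=[34, 49] -> max=49
step 7: append 46 -> window=[49, 46] -> max=49
step 8: append 19 -> window=[46, 19] -> max=46
step 9: append 33 -> window=[19, 33] -> max=33
step 10: append 30 -> window=[33, 30] -> max=33
step 11: append 44 -> window=[30, 44] -> max=44
step 12: append 37 -> window=[44, 37] -> max=44

Answer: 65 53 53 48 49 49 46 33 33 44 44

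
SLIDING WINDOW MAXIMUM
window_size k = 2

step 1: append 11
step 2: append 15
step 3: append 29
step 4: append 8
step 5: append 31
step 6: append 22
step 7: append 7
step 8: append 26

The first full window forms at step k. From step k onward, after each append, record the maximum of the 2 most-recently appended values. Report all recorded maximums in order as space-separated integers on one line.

Answer: 15 29 29 31 31 22 26

Derivation:
step 1: append 11 -> window=[11] (not full yet)
step 2: append 15 -> window=[11, 15] -> max=15
step 3: append 29 -> window=[15, 29] -> max=29
step 4: append 8 -> window=[29, 8] -> max=29
step 5: append 31 -> window=[8, 31] -> max=31
step 6: append 22 -> window=[31, 22] -> max=31
step 7: append 7 -> window=[22, 7] -> max=22
step 8: append 26 -> window=[7, 26] -> max=26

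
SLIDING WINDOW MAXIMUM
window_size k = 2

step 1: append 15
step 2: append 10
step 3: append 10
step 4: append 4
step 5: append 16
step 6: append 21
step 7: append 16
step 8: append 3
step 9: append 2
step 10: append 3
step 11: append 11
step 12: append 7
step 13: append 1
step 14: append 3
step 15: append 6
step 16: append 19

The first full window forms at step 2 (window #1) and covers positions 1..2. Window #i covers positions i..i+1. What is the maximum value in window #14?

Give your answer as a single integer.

step 1: append 15 -> window=[15] (not full yet)
step 2: append 10 -> window=[15, 10] -> max=15
step 3: append 10 -> window=[10, 10] -> max=10
step 4: append 4 -> window=[10, 4] -> max=10
step 5: append 16 -> window=[4, 16] -> max=16
step 6: append 21 -> window=[16, 21] -> max=21
step 7: append 16 -> window=[21, 16] -> max=21
step 8: append 3 -> window=[16, 3] -> max=16
step 9: append 2 -> window=[3, 2] -> max=3
step 10: append 3 -> window=[2, 3] -> max=3
step 11: append 11 -> window=[3, 11] -> max=11
step 12: append 7 -> window=[11, 7] -> max=11
step 13: append 1 -> window=[7, 1] -> max=7
step 14: append 3 -> window=[1, 3] -> max=3
step 15: append 6 -> window=[3, 6] -> max=6
Window #14 max = 6

Answer: 6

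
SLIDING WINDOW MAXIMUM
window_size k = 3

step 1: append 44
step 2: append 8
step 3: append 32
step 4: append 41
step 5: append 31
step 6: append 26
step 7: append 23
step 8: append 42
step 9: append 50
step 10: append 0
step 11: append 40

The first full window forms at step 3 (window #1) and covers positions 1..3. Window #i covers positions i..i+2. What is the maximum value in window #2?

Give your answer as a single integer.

Answer: 41

Derivation:
step 1: append 44 -> window=[44] (not full yet)
step 2: append 8 -> window=[44, 8] (not full yet)
step 3: append 32 -> window=[44, 8, 32] -> max=44
step 4: append 41 -> window=[8, 32, 41] -> max=41
Window #2 max = 41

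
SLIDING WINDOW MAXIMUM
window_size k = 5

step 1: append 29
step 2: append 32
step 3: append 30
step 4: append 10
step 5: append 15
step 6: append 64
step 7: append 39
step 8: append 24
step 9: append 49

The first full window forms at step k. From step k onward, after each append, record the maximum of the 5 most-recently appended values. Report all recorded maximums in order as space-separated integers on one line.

step 1: append 29 -> window=[29] (not full yet)
step 2: append 32 -> window=[29, 32] (not full yet)
step 3: append 30 -> window=[29, 32, 30] (not full yet)
step 4: append 10 -> window=[29, 32, 30, 10] (not full yet)
step 5: append 15 -> window=[29, 32, 30, 10, 15] -> max=32
step 6: append 64 -> window=[32, 30, 10, 15, 64] -> max=64
step 7: append 39 -> window=[30, 10, 15, 64, 39] -> max=64
step 8: append 24 -> window=[10, 15, 64, 39, 24] -> max=64
step 9: append 49 -> window=[15, 64, 39, 24, 49] -> max=64

Answer: 32 64 64 64 64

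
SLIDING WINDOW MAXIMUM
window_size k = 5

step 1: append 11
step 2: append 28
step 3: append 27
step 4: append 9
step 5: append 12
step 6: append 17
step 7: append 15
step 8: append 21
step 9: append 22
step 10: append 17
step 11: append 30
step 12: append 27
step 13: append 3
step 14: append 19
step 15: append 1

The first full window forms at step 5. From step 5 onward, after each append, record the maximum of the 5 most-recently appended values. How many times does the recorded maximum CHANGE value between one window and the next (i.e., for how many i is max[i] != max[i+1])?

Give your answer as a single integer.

step 1: append 11 -> window=[11] (not full yet)
step 2: append 28 -> window=[11, 28] (not full yet)
step 3: append 27 -> window=[11, 28, 27] (not full yet)
step 4: append 9 -> window=[11, 28, 27, 9] (not full yet)
step 5: append 12 -> window=[11, 28, 27, 9, 12] -> max=28
step 6: append 17 -> window=[28, 27, 9, 12, 17] -> max=28
step 7: append 15 -> window=[27, 9, 12, 17, 15] -> max=27
step 8: append 21 -> window=[9, 12, 17, 15, 21] -> max=21
step 9: append 22 -> window=[12, 17, 15, 21, 22] -> max=22
step 10: append 17 -> window=[17, 15, 21, 22, 17] -> max=22
step 11: append 30 -> window=[15, 21, 22, 17, 30] -> max=30
step 12: append 27 -> window=[21, 22, 17, 30, 27] -> max=30
step 13: append 3 -> window=[22, 17, 30, 27, 3] -> max=30
step 14: append 19 -> window=[17, 30, 27, 3, 19] -> max=30
step 15: append 1 -> window=[30, 27, 3, 19, 1] -> max=30
Recorded maximums: 28 28 27 21 22 22 30 30 30 30 30
Changes between consecutive maximums: 4

Answer: 4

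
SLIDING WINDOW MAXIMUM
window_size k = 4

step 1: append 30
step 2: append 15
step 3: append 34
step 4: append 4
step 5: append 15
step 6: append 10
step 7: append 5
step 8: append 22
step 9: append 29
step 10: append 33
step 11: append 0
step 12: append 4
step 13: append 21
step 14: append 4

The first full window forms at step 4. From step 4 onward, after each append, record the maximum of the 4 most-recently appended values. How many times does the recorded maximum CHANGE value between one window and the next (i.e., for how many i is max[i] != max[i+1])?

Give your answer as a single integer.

step 1: append 30 -> window=[30] (not full yet)
step 2: append 15 -> window=[30, 15] (not full yet)
step 3: append 34 -> window=[30, 15, 34] (not full yet)
step 4: append 4 -> window=[30, 15, 34, 4] -> max=34
step 5: append 15 -> window=[15, 34, 4, 15] -> max=34
step 6: append 10 -> window=[34, 4, 15, 10] -> max=34
step 7: append 5 -> window=[4, 15, 10, 5] -> max=15
step 8: append 22 -> window=[15, 10, 5, 22] -> max=22
step 9: append 29 -> window=[10, 5, 22, 29] -> max=29
step 10: append 33 -> window=[5, 22, 29, 33] -> max=33
step 11: append 0 -> window=[22, 29, 33, 0] -> max=33
step 12: append 4 -> window=[29, 33, 0, 4] -> max=33
step 13: append 21 -> window=[33, 0, 4, 21] -> max=33
step 14: append 4 -> window=[0, 4, 21, 4] -> max=21
Recorded maximums: 34 34 34 15 22 29 33 33 33 33 21
Changes between consecutive maximums: 5

Answer: 5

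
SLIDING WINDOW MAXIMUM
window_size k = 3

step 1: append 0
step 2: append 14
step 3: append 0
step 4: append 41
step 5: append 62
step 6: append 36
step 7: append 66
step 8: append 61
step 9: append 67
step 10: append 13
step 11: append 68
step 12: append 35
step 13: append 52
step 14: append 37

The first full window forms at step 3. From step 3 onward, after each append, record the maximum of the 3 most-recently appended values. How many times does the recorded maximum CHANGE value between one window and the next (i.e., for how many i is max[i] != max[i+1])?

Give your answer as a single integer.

Answer: 6

Derivation:
step 1: append 0 -> window=[0] (not full yet)
step 2: append 14 -> window=[0, 14] (not full yet)
step 3: append 0 -> window=[0, 14, 0] -> max=14
step 4: append 41 -> window=[14, 0, 41] -> max=41
step 5: append 62 -> window=[0, 41, 62] -> max=62
step 6: append 36 -> window=[41, 62, 36] -> max=62
step 7: append 66 -> window=[62, 36, 66] -> max=66
step 8: append 61 -> window=[36, 66, 61] -> max=66
step 9: append 67 -> window=[66, 61, 67] -> max=67
step 10: append 13 -> window=[61, 67, 13] -> max=67
step 11: append 68 -> window=[67, 13, 68] -> max=68
step 12: append 35 -> window=[13, 68, 35] -> max=68
step 13: append 52 -> window=[68, 35, 52] -> max=68
step 14: append 37 -> window=[35, 52, 37] -> max=52
Recorded maximums: 14 41 62 62 66 66 67 67 68 68 68 52
Changes between consecutive maximums: 6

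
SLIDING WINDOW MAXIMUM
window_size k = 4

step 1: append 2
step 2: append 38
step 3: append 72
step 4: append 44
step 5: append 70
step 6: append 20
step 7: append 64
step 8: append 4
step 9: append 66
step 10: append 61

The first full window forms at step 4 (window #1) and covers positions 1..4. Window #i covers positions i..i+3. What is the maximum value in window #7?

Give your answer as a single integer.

step 1: append 2 -> window=[2] (not full yet)
step 2: append 38 -> window=[2, 38] (not full yet)
step 3: append 72 -> window=[2, 38, 72] (not full yet)
step 4: append 44 -> window=[2, 38, 72, 44] -> max=72
step 5: append 70 -> window=[38, 72, 44, 70] -> max=72
step 6: append 20 -> window=[72, 44, 70, 20] -> max=72
step 7: append 64 -> window=[44, 70, 20, 64] -> max=70
step 8: append 4 -> window=[70, 20, 64, 4] -> max=70
step 9: append 66 -> window=[20, 64, 4, 66] -> max=66
step 10: append 61 -> window=[64, 4, 66, 61] -> max=66
Window #7 max = 66

Answer: 66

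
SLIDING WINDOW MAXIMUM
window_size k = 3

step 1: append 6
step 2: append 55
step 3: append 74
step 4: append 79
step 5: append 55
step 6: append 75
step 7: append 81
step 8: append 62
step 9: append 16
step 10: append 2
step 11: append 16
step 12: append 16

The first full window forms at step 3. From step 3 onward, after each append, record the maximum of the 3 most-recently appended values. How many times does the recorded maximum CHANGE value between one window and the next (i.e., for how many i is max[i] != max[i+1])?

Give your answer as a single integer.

step 1: append 6 -> window=[6] (not full yet)
step 2: append 55 -> window=[6, 55] (not full yet)
step 3: append 74 -> window=[6, 55, 74] -> max=74
step 4: append 79 -> window=[55, 74, 79] -> max=79
step 5: append 55 -> window=[74, 79, 55] -> max=79
step 6: append 75 -> window=[79, 55, 75] -> max=79
step 7: append 81 -> window=[55, 75, 81] -> max=81
step 8: append 62 -> window=[75, 81, 62] -> max=81
step 9: append 16 -> window=[81, 62, 16] -> max=81
step 10: append 2 -> window=[62, 16, 2] -> max=62
step 11: append 16 -> window=[16, 2, 16] -> max=16
step 12: append 16 -> window=[2, 16, 16] -> max=16
Recorded maximums: 74 79 79 79 81 81 81 62 16 16
Changes between consecutive maximums: 4

Answer: 4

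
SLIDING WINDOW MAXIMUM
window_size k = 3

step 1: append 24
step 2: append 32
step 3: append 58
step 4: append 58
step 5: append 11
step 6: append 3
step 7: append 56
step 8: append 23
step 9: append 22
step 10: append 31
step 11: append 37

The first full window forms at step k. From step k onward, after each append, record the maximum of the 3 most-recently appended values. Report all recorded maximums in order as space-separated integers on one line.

Answer: 58 58 58 58 56 56 56 31 37

Derivation:
step 1: append 24 -> window=[24] (not full yet)
step 2: append 32 -> window=[24, 32] (not full yet)
step 3: append 58 -> window=[24, 32, 58] -> max=58
step 4: append 58 -> window=[32, 58, 58] -> max=58
step 5: append 11 -> window=[58, 58, 11] -> max=58
step 6: append 3 -> window=[58, 11, 3] -> max=58
step 7: append 56 -> window=[11, 3, 56] -> max=56
step 8: append 23 -> window=[3, 56, 23] -> max=56
step 9: append 22 -> window=[56, 23, 22] -> max=56
step 10: append 31 -> window=[23, 22, 31] -> max=31
step 11: append 37 -> window=[22, 31, 37] -> max=37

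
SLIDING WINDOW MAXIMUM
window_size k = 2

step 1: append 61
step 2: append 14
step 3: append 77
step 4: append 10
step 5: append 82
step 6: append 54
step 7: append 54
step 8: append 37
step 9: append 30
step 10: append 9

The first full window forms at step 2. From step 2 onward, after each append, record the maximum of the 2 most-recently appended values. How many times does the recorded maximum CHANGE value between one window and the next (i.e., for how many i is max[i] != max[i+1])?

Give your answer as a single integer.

step 1: append 61 -> window=[61] (not full yet)
step 2: append 14 -> window=[61, 14] -> max=61
step 3: append 77 -> window=[14, 77] -> max=77
step 4: append 10 -> window=[77, 10] -> max=77
step 5: append 82 -> window=[10, 82] -> max=82
step 6: append 54 -> window=[82, 54] -> max=82
step 7: append 54 -> window=[54, 54] -> max=54
step 8: append 37 -> window=[54, 37] -> max=54
step 9: append 30 -> window=[37, 30] -> max=37
step 10: append 9 -> window=[30, 9] -> max=30
Recorded maximums: 61 77 77 82 82 54 54 37 30
Changes between consecutive maximums: 5

Answer: 5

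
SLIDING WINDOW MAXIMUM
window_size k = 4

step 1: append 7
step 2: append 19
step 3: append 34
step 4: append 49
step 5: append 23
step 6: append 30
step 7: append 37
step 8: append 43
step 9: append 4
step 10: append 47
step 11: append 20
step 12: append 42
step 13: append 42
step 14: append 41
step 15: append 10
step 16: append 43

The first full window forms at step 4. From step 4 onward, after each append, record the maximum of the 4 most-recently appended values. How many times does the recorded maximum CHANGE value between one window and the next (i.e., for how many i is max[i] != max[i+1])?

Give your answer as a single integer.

step 1: append 7 -> window=[7] (not full yet)
step 2: append 19 -> window=[7, 19] (not full yet)
step 3: append 34 -> window=[7, 19, 34] (not full yet)
step 4: append 49 -> window=[7, 19, 34, 49] -> max=49
step 5: append 23 -> window=[19, 34, 49, 23] -> max=49
step 6: append 30 -> window=[34, 49, 23, 30] -> max=49
step 7: append 37 -> window=[49, 23, 30, 37] -> max=49
step 8: append 43 -> window=[23, 30, 37, 43] -> max=43
step 9: append 4 -> window=[30, 37, 43, 4] -> max=43
step 10: append 47 -> window=[37, 43, 4, 47] -> max=47
step 11: append 20 -> window=[43, 4, 47, 20] -> max=47
step 12: append 42 -> window=[4, 47, 20, 42] -> max=47
step 13: append 42 -> window=[47, 20, 42, 42] -> max=47
step 14: append 41 -> window=[20, 42, 42, 41] -> max=42
step 15: append 10 -> window=[42, 42, 41, 10] -> max=42
step 16: append 43 -> window=[42, 41, 10, 43] -> max=43
Recorded maximums: 49 49 49 49 43 43 47 47 47 47 42 42 43
Changes between consecutive maximums: 4

Answer: 4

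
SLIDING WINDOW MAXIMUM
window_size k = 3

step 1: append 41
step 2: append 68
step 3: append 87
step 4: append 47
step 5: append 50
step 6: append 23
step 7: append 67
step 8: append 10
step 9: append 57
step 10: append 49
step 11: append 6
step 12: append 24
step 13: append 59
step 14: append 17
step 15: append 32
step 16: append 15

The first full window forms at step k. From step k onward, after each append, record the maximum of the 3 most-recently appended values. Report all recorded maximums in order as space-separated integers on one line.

Answer: 87 87 87 50 67 67 67 57 57 49 59 59 59 32

Derivation:
step 1: append 41 -> window=[41] (not full yet)
step 2: append 68 -> window=[41, 68] (not full yet)
step 3: append 87 -> window=[41, 68, 87] -> max=87
step 4: append 47 -> window=[68, 87, 47] -> max=87
step 5: append 50 -> window=[87, 47, 50] -> max=87
step 6: append 23 -> window=[47, 50, 23] -> max=50
step 7: append 67 -> window=[50, 23, 67] -> max=67
step 8: append 10 -> window=[23, 67, 10] -> max=67
step 9: append 57 -> window=[67, 10, 57] -> max=67
step 10: append 49 -> window=[10, 57, 49] -> max=57
step 11: append 6 -> window=[57, 49, 6] -> max=57
step 12: append 24 -> window=[49, 6, 24] -> max=49
step 13: append 59 -> window=[6, 24, 59] -> max=59
step 14: append 17 -> window=[24, 59, 17] -> max=59
step 15: append 32 -> window=[59, 17, 32] -> max=59
step 16: append 15 -> window=[17, 32, 15] -> max=32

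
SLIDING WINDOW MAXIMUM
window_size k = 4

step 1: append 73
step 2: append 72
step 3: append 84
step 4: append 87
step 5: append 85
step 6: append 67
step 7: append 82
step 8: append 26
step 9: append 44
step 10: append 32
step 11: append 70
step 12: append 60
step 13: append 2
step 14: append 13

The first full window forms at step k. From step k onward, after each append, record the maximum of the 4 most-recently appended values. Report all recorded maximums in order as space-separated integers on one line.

step 1: append 73 -> window=[73] (not full yet)
step 2: append 72 -> window=[73, 72] (not full yet)
step 3: append 84 -> window=[73, 72, 84] (not full yet)
step 4: append 87 -> window=[73, 72, 84, 87] -> max=87
step 5: append 85 -> window=[72, 84, 87, 85] -> max=87
step 6: append 67 -> window=[84, 87, 85, 67] -> max=87
step 7: append 82 -> window=[87, 85, 67, 82] -> max=87
step 8: append 26 -> window=[85, 67, 82, 26] -> max=85
step 9: append 44 -> window=[67, 82, 26, 44] -> max=82
step 10: append 32 -> window=[82, 26, 44, 32] -> max=82
step 11: append 70 -> window=[26, 44, 32, 70] -> max=70
step 12: append 60 -> window=[44, 32, 70, 60] -> max=70
step 13: append 2 -> window=[32, 70, 60, 2] -> max=70
step 14: append 13 -> window=[70, 60, 2, 13] -> max=70

Answer: 87 87 87 87 85 82 82 70 70 70 70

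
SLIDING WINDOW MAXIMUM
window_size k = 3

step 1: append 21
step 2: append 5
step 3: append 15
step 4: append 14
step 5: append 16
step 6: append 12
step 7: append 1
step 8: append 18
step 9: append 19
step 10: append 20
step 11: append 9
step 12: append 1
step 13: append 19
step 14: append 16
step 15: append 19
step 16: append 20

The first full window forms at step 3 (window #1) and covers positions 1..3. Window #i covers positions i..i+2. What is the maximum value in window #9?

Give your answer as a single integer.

step 1: append 21 -> window=[21] (not full yet)
step 2: append 5 -> window=[21, 5] (not full yet)
step 3: append 15 -> window=[21, 5, 15] -> max=21
step 4: append 14 -> window=[5, 15, 14] -> max=15
step 5: append 16 -> window=[15, 14, 16] -> max=16
step 6: append 12 -> window=[14, 16, 12] -> max=16
step 7: append 1 -> window=[16, 12, 1] -> max=16
step 8: append 18 -> window=[12, 1, 18] -> max=18
step 9: append 19 -> window=[1, 18, 19] -> max=19
step 10: append 20 -> window=[18, 19, 20] -> max=20
step 11: append 9 -> window=[19, 20, 9] -> max=20
Window #9 max = 20

Answer: 20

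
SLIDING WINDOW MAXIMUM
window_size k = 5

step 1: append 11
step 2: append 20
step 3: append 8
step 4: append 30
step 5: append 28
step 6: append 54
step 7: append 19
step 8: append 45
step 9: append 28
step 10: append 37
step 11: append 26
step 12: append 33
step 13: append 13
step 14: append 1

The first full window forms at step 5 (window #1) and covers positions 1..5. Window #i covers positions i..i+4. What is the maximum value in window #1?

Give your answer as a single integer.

Answer: 30

Derivation:
step 1: append 11 -> window=[11] (not full yet)
step 2: append 20 -> window=[11, 20] (not full yet)
step 3: append 8 -> window=[11, 20, 8] (not full yet)
step 4: append 30 -> window=[11, 20, 8, 30] (not full yet)
step 5: append 28 -> window=[11, 20, 8, 30, 28] -> max=30
Window #1 max = 30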